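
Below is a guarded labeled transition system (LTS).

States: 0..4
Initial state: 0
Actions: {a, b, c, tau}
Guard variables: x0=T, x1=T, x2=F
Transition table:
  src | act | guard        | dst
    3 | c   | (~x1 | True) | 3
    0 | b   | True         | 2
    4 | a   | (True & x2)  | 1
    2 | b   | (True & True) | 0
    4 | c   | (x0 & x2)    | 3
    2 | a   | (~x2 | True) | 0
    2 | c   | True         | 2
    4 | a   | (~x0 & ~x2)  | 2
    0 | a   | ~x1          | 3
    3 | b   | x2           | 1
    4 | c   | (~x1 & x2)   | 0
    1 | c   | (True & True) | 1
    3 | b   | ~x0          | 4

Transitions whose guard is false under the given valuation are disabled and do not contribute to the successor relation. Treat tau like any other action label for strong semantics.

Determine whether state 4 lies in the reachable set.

After dropping false guards: 6 live edges.
L0 = {0}
L1 = {2}  cumulative {0,2}
R = {0,2}

Answer: UNREACHABLE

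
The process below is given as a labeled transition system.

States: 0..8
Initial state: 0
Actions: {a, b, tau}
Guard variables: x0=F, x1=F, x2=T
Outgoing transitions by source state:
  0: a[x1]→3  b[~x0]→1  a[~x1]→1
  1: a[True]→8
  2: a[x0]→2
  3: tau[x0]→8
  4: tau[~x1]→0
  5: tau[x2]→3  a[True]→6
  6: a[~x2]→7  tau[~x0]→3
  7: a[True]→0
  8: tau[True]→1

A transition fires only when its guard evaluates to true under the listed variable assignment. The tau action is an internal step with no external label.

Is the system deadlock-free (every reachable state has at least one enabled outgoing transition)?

Answer: DEADLOCK-FREE

Analysis:
Reachable = {0,1,8}
  0: a→1  b→1  [deg 2]
  1: a→8  [deg 1]
  8: tau→1  [deg 1]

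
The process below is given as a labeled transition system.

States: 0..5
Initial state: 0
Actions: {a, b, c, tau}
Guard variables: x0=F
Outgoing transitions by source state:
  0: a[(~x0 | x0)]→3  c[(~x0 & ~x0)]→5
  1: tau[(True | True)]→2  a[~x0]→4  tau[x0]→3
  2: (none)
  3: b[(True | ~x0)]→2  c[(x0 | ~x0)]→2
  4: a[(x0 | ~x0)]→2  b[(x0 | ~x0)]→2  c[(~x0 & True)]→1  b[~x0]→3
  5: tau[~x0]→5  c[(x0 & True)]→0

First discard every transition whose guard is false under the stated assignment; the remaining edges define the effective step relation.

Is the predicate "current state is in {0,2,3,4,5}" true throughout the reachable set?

Safe = {0,2,3,4,5}
Reachable = {0,2,3,5}
  0: safe
  2: safe
  3: safe
  5: safe

Answer: INVARIANT HOLDS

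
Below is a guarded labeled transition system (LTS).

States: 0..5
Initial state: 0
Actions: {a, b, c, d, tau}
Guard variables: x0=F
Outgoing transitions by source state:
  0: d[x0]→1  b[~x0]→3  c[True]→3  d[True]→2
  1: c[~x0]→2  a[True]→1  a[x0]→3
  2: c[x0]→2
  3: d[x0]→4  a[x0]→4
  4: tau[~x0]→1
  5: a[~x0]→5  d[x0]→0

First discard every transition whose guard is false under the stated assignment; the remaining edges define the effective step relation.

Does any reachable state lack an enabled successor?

Reachable = {0,2,3}
  0: b→3  c→3  d→2  [3 exit(s)]
  2: ∅  [no exit]
  3: ∅  [no exit]
Path to 2: d

Answer: DEADLOCK at state 2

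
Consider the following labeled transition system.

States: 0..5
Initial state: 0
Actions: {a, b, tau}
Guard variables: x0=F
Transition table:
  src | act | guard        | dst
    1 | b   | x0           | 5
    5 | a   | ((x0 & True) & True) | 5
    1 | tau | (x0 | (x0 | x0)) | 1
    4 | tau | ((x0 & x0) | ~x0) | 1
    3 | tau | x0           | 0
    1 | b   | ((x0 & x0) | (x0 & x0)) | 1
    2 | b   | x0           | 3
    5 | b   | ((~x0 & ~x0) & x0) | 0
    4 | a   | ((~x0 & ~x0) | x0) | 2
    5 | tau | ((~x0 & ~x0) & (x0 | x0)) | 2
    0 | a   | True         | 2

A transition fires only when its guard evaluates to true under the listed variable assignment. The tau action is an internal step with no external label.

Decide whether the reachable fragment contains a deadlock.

Reachable = {0,2}
  0: a→2  [deg 1]
  2: ∅  [STUCK]
trace reaching 2: a

Answer: DEADLOCK at state 2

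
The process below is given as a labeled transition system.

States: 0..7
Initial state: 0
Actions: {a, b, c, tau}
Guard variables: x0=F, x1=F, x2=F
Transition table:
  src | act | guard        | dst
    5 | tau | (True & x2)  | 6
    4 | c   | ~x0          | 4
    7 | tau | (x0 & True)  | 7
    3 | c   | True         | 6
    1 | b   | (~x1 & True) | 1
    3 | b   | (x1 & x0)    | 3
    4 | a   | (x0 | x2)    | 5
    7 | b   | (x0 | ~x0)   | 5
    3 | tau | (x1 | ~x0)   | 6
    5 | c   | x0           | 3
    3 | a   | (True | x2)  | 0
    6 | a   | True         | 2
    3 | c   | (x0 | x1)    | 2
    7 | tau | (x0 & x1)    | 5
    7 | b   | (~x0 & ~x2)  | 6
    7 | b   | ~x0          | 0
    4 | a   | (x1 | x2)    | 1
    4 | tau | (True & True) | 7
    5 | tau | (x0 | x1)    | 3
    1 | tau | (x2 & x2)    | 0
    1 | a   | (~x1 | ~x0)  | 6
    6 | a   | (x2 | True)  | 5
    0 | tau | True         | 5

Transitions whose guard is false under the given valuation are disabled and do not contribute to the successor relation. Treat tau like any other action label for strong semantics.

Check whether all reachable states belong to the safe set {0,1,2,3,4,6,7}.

Allowed set {0,1,2,3,4,6,7}
Reach set: {0,5}
  0: ✓
  5: outside
counterexample path to 5: tau

Answer: INVARIANT VIOLATED at state 5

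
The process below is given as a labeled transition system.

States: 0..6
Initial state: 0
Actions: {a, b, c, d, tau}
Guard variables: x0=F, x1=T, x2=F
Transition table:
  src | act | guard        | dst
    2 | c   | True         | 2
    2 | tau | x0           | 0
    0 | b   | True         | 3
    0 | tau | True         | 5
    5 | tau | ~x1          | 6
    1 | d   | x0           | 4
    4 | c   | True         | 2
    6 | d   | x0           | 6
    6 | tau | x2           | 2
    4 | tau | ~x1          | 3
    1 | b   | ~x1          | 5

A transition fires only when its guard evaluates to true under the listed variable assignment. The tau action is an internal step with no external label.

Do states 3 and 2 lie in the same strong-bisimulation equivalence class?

Answer: NOT BISIMILAR

Analysis:
Bisimulation quotient by refinement:
  round 0: {{0,1,2,3,4,5,6}}
  round 1: {{0},{1,3,5,6},{2,4}}
Fixed point at round 2; 3 class(es).
class of 3: {1,3,5,6}; class of 2: {2,4}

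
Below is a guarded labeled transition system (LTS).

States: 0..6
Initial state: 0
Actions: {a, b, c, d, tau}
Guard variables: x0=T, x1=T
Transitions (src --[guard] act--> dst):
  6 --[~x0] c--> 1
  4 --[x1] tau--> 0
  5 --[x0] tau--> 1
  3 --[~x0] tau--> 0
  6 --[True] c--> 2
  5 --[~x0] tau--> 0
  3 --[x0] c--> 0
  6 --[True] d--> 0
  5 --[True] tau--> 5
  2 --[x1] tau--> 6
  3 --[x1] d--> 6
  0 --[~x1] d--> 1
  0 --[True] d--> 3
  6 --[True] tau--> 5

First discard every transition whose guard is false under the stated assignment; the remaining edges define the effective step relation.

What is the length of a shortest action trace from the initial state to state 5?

Layered search for 5:
  L0 = {0}
  L1 = {3}
  L2 = {6}
  L3 = {2,5}
5 enters at depth 3; path d·d·tau

Answer: 3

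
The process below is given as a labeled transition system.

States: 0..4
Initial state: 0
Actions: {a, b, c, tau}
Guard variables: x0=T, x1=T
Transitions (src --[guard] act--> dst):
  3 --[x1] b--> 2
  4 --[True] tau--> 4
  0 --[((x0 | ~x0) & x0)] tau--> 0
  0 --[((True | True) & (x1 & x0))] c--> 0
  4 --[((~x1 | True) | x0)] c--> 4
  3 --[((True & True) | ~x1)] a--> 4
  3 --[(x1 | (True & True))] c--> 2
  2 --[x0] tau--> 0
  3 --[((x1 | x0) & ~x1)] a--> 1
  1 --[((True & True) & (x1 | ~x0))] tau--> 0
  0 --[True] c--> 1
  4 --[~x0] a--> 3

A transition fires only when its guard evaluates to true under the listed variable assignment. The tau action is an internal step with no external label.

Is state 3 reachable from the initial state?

Answer: UNREACHABLE

Trace:
Guard filter leaves 10 enabled edge(s).
Layer 0: {0}
Layer 1: {1}  total {0,1}
Reach set: {0,1}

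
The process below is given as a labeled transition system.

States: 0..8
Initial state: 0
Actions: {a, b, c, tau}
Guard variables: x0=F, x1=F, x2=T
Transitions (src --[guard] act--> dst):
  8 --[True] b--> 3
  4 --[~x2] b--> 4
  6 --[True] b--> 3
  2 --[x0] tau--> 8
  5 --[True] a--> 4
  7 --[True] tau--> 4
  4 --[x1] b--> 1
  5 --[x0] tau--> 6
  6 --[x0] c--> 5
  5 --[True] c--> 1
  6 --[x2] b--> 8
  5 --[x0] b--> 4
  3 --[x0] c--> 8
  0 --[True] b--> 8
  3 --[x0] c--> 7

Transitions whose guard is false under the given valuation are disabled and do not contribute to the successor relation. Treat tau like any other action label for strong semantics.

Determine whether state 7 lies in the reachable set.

7 transition(s) survive guard evaluation.
Layer 0: {0}
Layer 1: {8}  cumulative {0,8}
Layer 2: {3}  cumulative {0,3,8}
R = {0,3,8}

Answer: UNREACHABLE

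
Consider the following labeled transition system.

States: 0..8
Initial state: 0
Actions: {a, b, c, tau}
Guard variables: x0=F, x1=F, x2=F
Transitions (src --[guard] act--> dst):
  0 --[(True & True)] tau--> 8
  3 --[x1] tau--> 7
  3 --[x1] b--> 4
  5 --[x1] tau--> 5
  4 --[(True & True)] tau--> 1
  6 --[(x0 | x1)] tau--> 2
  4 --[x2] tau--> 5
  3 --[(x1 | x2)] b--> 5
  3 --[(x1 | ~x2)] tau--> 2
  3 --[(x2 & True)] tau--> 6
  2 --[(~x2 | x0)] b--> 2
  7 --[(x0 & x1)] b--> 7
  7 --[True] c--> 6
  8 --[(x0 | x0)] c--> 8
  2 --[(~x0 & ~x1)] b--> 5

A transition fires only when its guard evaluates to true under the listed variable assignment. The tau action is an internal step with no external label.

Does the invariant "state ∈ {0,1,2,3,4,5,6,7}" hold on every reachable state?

Allowed set {0,1,2,3,4,5,6,7}
Reach set: {0,8}
  0: ✓
  8: ✗ unsafe
witness against invariant: tau → 8

Answer: INVARIANT VIOLATED at state 8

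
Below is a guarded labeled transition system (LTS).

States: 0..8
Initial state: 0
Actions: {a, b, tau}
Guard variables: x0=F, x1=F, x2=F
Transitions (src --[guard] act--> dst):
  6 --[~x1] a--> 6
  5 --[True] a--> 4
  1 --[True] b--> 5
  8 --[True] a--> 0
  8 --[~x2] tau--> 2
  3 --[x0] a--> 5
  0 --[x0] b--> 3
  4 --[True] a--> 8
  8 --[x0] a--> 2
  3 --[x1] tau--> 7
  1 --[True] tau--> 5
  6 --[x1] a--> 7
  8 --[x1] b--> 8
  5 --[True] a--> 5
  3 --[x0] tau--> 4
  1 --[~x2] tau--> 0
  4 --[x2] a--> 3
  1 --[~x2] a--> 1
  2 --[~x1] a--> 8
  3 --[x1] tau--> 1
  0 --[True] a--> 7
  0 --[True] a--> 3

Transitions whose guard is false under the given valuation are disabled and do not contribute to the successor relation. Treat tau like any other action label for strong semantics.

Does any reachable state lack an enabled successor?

Reachable = {0,3,7}
  0: a→3  a→7  [2 out]
  3: ∅  [no exit]
  7: ∅  [no exit]
Path to 3: a

Answer: DEADLOCK at state 3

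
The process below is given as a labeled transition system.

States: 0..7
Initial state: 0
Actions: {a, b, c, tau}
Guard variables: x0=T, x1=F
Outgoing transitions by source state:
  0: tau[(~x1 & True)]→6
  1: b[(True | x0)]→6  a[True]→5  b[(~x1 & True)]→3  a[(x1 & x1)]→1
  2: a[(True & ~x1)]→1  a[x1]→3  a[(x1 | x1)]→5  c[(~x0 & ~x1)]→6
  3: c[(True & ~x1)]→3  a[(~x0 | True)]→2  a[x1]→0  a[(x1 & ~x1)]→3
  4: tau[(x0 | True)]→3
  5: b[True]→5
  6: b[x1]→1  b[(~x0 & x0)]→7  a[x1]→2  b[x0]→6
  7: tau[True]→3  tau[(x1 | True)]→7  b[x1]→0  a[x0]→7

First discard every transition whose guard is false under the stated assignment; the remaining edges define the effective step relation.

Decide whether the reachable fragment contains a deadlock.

Reach set: {0,6}
  0: tau→6  [deg 1]
  6: b→6  [deg 1]

Answer: DEADLOCK-FREE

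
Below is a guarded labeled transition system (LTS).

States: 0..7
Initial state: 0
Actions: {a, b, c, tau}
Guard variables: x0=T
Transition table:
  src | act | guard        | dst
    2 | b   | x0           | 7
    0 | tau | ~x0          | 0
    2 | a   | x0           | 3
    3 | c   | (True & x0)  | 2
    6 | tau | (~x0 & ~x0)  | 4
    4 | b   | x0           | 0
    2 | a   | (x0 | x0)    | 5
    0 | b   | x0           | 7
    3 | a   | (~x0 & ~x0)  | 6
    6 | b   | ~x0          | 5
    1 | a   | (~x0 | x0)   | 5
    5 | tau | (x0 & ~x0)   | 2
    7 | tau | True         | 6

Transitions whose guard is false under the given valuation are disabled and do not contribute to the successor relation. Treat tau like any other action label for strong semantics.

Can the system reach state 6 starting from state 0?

8 transition(s) survive guard evaluation.
depth 0: {0}
depth 1: {7}  now seen {0,7}
depth 2: {6}  now seen {0,6,7}
Reachable = {0,6,7}
witness 6: b·tau

Answer: REACHABLE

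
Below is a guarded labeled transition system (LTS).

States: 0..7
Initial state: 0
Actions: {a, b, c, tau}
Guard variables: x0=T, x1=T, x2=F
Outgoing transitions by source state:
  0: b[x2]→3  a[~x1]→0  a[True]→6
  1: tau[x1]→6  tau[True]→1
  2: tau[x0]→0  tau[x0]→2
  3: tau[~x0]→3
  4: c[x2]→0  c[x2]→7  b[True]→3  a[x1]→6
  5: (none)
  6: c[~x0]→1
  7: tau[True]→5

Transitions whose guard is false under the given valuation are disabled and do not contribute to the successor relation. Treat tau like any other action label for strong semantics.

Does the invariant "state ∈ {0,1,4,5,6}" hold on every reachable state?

Answer: INVARIANT HOLDS

Trace:
Inv-set: {0,1,4,5,6}
Reachable = {0,6}
  0: ✓
  6: ✓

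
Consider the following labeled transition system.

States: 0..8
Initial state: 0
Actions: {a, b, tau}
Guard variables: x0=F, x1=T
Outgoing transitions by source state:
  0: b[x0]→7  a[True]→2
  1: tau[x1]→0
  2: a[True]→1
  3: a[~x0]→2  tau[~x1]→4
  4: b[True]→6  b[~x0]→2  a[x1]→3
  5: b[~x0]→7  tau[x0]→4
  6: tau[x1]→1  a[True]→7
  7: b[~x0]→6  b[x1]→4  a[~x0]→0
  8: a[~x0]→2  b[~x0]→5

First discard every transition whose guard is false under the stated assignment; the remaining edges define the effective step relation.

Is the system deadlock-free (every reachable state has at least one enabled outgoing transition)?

Reach set: {0,1,2}
  0: a→2  [1 out]
  1: tau→0  [1 out]
  2: a→1  [1 out]

Answer: DEADLOCK-FREE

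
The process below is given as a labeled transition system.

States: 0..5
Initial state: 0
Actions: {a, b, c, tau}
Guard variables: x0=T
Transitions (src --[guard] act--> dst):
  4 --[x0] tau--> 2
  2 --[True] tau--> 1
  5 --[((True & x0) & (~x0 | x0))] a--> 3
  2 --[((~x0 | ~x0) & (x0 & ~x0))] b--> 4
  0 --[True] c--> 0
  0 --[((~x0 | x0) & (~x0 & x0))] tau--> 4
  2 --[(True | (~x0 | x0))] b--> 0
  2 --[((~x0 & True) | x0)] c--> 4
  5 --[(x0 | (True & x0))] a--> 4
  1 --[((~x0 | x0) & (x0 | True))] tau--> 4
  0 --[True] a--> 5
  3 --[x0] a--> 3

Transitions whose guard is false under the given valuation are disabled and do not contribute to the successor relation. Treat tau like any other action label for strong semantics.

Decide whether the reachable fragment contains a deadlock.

Answer: DEADLOCK-FREE

Analysis:
Reachable = {0,1,2,3,4,5}
  0: a→5  c→0  [deg 2]
  1: tau→4  [deg 1]
  2: b→0  c→4  tau→1  [deg 3]
  3: a→3  [deg 1]
  4: tau→2  [deg 1]
  5: a→3  a→4  [deg 2]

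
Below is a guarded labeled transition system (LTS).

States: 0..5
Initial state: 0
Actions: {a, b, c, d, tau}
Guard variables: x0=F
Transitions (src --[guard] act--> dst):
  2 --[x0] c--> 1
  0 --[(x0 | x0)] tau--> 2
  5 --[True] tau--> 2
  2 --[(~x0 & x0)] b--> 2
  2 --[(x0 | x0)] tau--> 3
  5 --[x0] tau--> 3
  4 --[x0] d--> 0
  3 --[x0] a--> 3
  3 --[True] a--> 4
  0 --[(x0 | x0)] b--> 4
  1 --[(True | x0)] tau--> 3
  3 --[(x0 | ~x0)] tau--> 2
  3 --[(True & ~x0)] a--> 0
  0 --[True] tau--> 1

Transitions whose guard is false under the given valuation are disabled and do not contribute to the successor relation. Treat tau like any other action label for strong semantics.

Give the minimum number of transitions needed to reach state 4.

Answer: 3

Analysis:
Breadth-first toward 4:
  depth 0: {0}
  depth 1: {1}
  depth 2: {3}
  depth 3: {2,4}
4 enters at depth 3; path tau·tau·a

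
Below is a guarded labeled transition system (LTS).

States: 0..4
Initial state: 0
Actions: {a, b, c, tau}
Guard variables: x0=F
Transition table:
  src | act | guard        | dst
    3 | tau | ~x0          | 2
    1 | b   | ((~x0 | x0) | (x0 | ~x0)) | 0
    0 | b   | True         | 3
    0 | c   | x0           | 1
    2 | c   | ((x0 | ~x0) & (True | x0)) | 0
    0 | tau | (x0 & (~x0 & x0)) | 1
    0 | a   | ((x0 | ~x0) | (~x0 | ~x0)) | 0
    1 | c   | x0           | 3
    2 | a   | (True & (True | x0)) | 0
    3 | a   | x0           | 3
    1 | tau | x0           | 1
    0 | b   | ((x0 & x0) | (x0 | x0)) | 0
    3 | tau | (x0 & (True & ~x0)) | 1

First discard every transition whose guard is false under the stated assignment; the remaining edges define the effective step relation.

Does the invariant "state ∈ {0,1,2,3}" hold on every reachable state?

Safe = {0,1,2,3}
Reach set: {0,2,3}
  0: ok
  2: ok
  3: ok

Answer: INVARIANT HOLDS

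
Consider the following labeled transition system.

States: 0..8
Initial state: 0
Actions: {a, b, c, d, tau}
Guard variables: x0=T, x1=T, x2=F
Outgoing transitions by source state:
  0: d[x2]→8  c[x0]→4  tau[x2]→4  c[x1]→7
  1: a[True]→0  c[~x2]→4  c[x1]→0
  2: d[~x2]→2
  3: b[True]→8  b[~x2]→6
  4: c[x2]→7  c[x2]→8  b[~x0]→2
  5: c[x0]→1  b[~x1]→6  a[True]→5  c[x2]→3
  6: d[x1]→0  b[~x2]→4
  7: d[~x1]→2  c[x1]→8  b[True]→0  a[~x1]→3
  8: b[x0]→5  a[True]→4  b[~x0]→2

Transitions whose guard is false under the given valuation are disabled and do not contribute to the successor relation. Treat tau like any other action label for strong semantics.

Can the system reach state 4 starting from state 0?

Answer: REACHABLE

Trace:
16 transition(s) survive guard evaluation.
depth 0: {0}
depth 1: {4,7}  now seen {0,4,7}
depth 2: {8}  now seen {0,4,7,8}
depth 3: {5}  now seen {0,4,5,7,8}
depth 4: {1}  now seen {0,1,4,5,7,8}
Reachable = {0,1,4,5,7,8}
trace reaching 4: c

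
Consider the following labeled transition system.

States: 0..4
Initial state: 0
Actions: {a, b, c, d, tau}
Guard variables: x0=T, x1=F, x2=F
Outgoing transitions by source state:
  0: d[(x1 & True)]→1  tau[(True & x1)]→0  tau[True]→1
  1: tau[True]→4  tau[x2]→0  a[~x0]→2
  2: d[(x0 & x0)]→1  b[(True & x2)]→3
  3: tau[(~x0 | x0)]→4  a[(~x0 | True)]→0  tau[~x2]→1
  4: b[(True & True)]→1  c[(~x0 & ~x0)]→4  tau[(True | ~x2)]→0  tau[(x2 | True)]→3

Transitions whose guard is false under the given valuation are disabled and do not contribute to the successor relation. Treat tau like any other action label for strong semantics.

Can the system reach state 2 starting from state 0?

Answer: UNREACHABLE

Working:
9 transition(s) survive guard evaluation.
L0 = {0}
L1 = {1}  total {0,1}
L2 = {4}  total {0,1,4}
L3 = {3}  total {0,1,3,4}
R = {0,1,3,4}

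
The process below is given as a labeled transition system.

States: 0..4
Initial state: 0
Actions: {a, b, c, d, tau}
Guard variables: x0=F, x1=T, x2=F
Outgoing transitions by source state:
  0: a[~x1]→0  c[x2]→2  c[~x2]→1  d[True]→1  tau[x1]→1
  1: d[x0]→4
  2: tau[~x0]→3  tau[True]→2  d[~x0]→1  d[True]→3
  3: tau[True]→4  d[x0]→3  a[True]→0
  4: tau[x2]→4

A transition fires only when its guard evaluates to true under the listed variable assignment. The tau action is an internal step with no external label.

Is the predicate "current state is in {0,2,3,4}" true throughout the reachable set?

Safe = {0,2,3,4}
Reach set: {0,1}
  0: safe
  1: outside
witness against invariant: c → 1

Answer: INVARIANT VIOLATED at state 1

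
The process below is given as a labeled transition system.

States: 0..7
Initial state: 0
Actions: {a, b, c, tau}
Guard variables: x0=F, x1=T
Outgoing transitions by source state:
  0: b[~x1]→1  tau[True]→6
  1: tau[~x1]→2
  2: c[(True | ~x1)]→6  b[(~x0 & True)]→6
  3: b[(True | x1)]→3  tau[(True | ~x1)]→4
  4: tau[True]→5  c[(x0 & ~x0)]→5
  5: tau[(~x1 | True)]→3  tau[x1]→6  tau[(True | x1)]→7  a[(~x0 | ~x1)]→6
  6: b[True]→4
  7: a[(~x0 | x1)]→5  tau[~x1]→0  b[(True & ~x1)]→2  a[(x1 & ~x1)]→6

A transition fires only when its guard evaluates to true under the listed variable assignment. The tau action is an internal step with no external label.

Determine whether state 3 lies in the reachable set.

Answer: REACHABLE

Trace:
After dropping false guards: 12 live edges.
Layer 0: {0}
Layer 1: {6}  cumulative {0,6}
Layer 2: {4}  cumulative {0,4,6}
Layer 3: {5}  cumulative {0,4,5,6}
Layer 4: {3,7}  cumulative {0,3,4,5,6,7}
Reach set: {0,3,4,5,6,7}
witness 3: tau·b·tau·tau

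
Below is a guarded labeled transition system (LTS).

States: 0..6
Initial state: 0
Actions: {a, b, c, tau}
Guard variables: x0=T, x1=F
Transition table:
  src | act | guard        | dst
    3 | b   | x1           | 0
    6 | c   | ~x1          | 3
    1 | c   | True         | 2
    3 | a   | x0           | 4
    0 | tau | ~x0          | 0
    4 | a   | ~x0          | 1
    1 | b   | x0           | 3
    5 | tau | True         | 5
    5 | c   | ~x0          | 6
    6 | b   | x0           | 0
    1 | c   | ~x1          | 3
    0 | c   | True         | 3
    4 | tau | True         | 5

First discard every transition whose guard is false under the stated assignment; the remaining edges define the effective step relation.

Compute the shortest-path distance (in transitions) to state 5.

Answer: 3

Trace:
Breadth-first toward 5:
  L0 = {0}
  L1 = {3}
  L2 = {4}
  L3 = {5}
5 enters at depth 3; path c·a·tau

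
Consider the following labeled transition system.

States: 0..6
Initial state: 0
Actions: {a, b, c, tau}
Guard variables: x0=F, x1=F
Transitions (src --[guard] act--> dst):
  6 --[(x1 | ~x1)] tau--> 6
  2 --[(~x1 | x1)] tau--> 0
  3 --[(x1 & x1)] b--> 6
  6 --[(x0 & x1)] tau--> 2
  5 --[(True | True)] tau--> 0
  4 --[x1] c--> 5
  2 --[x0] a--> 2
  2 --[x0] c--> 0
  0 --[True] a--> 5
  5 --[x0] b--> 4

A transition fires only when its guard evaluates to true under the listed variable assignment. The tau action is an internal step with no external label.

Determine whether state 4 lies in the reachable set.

Answer: UNREACHABLE

Trace:
Guard filter leaves 4 enabled edge(s).
depth 0: {0}
depth 1: {5}  total {0,5}
R = {0,5}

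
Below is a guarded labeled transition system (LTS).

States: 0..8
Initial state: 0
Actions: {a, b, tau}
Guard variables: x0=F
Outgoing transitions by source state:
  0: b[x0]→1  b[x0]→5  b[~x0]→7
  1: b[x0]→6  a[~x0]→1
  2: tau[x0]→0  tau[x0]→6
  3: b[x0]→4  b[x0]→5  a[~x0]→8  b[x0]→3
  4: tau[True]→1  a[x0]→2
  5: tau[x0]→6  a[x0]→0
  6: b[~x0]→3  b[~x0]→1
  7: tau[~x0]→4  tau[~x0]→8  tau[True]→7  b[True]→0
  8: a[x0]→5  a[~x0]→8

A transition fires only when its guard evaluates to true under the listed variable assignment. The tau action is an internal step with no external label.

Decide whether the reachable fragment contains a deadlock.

Answer: DEADLOCK-FREE

Working:
Reachable = {0,1,4,7,8}
  0: b→7  [1 exit(s)]
  1: a→1  [1 exit(s)]
  4: tau→1  [1 exit(s)]
  7: b→0  tau→4  tau→7  tau→8  [4 exit(s)]
  8: a→8  [1 exit(s)]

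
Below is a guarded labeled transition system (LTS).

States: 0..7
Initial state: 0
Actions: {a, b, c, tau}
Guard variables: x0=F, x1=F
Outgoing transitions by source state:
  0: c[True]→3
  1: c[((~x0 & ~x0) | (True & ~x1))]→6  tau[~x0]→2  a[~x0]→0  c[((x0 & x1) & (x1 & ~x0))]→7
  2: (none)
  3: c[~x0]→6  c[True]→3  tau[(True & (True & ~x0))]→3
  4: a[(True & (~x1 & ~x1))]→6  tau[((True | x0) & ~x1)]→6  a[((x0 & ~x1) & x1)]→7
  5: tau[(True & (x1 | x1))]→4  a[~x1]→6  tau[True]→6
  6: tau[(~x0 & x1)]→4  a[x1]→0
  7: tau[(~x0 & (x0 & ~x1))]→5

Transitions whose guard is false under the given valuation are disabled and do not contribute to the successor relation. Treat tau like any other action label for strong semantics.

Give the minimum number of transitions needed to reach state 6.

Answer: 2

Analysis:
BFS to 6:
  Layer 0: {0}
  Layer 1: {3}
  Layer 2: {6}
6 enters at depth 2; path c·c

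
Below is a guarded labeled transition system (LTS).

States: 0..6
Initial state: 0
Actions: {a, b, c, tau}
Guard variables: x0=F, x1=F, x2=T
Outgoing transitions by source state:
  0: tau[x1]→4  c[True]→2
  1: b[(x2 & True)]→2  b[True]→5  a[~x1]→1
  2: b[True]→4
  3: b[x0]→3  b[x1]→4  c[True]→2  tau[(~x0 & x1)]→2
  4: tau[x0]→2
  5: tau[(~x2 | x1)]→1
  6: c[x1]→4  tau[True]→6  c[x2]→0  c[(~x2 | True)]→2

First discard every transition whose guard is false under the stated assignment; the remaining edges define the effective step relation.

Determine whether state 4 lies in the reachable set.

9 transition(s) survive guard evaluation.
depth 0: {0}
depth 1: {2}  total {0,2}
depth 2: {4}  total {0,2,4}
R = {0,2,4}
trace reaching 4: c·b

Answer: REACHABLE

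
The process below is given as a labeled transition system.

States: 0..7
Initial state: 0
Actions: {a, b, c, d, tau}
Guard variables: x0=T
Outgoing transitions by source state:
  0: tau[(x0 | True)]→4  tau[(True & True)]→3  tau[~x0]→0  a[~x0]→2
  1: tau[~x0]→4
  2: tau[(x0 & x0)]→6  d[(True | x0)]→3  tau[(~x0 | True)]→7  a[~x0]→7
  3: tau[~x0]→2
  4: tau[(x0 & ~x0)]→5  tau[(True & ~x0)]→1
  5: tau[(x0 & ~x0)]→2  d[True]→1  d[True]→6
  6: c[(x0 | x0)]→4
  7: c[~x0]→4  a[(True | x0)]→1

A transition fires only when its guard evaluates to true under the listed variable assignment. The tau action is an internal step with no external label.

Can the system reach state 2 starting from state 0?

After dropping false guards: 9 live edges.
depth 0: {0}
depth 1: {3,4}  now seen {0,3,4}
Reach set: {0,3,4}

Answer: UNREACHABLE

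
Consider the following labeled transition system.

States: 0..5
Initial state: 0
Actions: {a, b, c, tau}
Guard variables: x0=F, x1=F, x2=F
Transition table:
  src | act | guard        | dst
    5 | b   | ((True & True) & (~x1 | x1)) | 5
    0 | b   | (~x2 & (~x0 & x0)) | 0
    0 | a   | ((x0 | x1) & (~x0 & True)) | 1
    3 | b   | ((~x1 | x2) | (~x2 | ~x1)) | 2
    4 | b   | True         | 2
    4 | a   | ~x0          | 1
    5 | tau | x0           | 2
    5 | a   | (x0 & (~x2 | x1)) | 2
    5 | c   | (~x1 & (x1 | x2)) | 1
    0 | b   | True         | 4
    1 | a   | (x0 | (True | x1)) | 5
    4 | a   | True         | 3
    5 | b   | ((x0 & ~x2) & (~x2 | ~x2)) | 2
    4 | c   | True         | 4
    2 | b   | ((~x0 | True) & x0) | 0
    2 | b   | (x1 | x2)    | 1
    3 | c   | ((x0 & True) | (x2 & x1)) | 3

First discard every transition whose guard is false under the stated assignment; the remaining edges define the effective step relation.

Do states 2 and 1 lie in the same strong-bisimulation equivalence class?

Bisimulation quotient by refinement:
  round 0: {{0,1,2,3,4,5}}
  round 1: {{0,3,5},{1},{2},{4}}
  round 2: {{0},{1},{2},{3},{4},{5}}
stable after 3 split(s): 6 block(s)
[2]={2}  [1]={1}

Answer: NOT BISIMILAR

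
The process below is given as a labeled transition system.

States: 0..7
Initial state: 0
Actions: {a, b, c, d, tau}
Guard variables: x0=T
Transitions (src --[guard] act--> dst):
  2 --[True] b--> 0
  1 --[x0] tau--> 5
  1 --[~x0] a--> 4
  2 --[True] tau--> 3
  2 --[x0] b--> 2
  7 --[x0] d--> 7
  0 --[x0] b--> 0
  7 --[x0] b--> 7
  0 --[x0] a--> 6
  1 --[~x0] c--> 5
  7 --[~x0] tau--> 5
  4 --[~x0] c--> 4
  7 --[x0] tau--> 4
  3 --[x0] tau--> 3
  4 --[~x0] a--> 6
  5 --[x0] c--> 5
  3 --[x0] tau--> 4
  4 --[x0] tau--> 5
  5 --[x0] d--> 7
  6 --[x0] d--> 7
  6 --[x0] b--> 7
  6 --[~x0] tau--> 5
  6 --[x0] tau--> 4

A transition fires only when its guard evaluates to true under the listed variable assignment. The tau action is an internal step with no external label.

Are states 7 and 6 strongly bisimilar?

Compute ~ classes (split until stable):
  round 0: {{0,1,2,3,4,5,6,7}}
  round 1: {{0},{1,3,4},{2},{5},{6,7}}
  round 2: {{0},{1,4},{2},{3},{5},{6,7}}
6 equivalence class(es) (converged in 3)
7∈{6,7}, 6∈{6,7}

Answer: BISIMILAR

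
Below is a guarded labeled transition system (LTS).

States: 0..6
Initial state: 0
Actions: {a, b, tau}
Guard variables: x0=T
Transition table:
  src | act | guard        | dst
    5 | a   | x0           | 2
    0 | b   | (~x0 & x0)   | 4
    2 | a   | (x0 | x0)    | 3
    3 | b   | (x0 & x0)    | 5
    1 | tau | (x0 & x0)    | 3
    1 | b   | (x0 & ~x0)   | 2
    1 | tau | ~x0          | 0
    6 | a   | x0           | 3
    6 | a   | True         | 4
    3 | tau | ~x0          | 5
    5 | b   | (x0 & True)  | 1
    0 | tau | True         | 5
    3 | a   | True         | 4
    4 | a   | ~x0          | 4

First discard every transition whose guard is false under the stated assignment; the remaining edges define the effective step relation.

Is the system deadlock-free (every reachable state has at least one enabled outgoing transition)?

Reach set: {0,1,2,3,4,5}
  0: tau→5  [1 out]
  1: tau→3  [1 out]
  2: a→3  [1 out]
  3: a→4  b→5  [2 out]
  4: ∅  [deadlock]
  5: a→2  b→1  [2 out]
Path to 4: tau·a·a·a

Answer: DEADLOCK at state 4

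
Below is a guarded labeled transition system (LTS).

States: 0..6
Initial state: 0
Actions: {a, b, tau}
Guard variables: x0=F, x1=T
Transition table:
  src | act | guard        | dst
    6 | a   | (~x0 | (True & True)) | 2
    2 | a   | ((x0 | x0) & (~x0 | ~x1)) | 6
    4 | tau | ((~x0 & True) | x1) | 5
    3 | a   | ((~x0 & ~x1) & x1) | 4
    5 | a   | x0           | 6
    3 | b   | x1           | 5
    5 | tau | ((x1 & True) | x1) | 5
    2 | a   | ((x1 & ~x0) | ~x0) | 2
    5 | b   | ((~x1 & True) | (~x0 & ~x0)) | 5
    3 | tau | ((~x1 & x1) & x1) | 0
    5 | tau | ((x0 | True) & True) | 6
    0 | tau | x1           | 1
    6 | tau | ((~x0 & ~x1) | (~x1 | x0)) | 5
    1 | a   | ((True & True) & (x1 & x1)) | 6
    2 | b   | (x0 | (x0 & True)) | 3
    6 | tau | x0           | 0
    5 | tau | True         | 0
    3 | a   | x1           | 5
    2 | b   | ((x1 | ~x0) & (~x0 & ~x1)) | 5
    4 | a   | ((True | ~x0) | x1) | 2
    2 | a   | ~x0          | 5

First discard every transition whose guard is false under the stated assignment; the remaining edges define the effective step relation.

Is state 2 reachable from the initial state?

Answer: REACHABLE

Analysis:
Guard filter leaves 13 enabled edge(s).
L0 = {0}
L1 = {1}  cumulative {0,1}
L2 = {6}  cumulative {0,1,6}
L3 = {2}  cumulative {0,1,2,6}
L4 = {5}  cumulative {0,1,2,5,6}
Reachable = {0,1,2,5,6}
trace reaching 2: tau·a·a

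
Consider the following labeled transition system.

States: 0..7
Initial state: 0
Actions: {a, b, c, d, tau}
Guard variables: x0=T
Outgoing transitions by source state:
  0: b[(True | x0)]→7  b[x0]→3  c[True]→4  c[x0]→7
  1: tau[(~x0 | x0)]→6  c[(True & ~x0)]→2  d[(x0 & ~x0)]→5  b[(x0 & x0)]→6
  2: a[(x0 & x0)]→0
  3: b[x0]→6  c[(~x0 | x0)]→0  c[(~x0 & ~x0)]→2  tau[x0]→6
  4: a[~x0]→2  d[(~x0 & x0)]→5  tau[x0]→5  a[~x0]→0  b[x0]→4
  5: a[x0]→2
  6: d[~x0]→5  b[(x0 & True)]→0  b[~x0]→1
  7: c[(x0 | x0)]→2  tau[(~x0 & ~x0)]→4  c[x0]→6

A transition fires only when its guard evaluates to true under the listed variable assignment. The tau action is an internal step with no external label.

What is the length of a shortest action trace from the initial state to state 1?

Answer: UNREACHABLE

Analysis:
BFS to 1:
  L0 = {0}
  L1 = {3,4,7}
  L2 = {2,5,6}
1 never appears.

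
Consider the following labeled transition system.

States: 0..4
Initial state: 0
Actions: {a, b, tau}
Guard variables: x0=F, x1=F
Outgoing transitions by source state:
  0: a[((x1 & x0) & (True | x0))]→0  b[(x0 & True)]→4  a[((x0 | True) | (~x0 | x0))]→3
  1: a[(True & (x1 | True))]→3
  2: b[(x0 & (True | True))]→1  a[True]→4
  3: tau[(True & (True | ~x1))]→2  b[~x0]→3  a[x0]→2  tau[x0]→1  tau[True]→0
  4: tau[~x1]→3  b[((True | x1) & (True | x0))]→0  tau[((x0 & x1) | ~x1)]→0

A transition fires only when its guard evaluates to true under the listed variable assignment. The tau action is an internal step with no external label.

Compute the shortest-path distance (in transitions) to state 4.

Answer: 3

Analysis:
Layered search for 4:
  depth 0: {0}
  depth 1: {3}
  depth 2: {2}
  depth 3: {4}
first hit 4 at d=3 via a·tau·a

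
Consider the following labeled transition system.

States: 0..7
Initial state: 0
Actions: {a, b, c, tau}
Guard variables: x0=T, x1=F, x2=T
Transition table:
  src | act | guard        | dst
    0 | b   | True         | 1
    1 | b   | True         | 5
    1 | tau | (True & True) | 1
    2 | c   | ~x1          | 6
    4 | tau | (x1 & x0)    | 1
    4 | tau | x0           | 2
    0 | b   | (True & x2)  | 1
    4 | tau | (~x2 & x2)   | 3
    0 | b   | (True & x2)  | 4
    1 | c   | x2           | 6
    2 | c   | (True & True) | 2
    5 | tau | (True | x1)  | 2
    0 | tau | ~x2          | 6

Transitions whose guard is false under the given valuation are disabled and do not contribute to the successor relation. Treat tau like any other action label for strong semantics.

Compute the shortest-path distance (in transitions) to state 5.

Breadth-first toward 5:
  depth 0: {0}
  depth 1: {1,4}
  depth 2: {2,5,6}
5 enters at depth 2; path b·b

Answer: 2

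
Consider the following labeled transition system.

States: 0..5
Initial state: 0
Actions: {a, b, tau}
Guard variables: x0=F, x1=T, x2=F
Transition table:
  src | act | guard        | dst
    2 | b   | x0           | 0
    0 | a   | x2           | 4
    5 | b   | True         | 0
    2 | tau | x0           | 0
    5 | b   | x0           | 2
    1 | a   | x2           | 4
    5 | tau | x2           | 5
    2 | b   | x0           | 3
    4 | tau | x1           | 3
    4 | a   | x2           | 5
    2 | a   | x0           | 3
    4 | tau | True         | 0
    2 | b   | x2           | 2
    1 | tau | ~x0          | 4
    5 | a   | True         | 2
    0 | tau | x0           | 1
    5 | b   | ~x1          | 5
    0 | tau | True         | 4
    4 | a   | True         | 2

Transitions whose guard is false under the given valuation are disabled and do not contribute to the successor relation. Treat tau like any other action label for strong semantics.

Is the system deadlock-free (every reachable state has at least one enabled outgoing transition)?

Answer: DEADLOCK at state 2

Analysis:
Reachable = {0,2,3,4}
  0: tau→4  [deg 1]
  2: ∅  [STUCK]
  3: ∅  [STUCK]
  4: a→2  tau→0  tau→3  [deg 3]
witness 2: tau·a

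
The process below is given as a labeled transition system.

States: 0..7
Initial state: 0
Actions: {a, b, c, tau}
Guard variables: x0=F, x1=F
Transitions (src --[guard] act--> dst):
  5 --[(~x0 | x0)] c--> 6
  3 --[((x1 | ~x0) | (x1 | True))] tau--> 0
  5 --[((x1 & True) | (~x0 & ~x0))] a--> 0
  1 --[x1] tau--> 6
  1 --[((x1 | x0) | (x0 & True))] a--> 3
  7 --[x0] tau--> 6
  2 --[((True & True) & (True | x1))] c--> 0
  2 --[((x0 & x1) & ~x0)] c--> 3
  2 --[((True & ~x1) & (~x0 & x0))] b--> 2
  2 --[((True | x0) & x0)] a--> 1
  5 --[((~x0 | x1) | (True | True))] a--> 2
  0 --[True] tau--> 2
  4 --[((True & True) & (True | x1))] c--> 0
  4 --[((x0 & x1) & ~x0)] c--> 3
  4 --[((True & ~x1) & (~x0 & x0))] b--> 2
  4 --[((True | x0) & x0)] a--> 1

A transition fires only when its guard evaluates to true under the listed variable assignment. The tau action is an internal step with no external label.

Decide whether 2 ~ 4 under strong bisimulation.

Refine partition for ~:
  P[0] = {{0,1,2,3,4,5,6,7}}
  P[1] = {{0,3},{1,6,7},{2,4},{5}}
  P[2] = {{0},{1,6,7},{2,4},{3},{5}}
stable after 3 split(s): 5 block(s)
[2]={2,4}  [4]={2,4}

Answer: BISIMILAR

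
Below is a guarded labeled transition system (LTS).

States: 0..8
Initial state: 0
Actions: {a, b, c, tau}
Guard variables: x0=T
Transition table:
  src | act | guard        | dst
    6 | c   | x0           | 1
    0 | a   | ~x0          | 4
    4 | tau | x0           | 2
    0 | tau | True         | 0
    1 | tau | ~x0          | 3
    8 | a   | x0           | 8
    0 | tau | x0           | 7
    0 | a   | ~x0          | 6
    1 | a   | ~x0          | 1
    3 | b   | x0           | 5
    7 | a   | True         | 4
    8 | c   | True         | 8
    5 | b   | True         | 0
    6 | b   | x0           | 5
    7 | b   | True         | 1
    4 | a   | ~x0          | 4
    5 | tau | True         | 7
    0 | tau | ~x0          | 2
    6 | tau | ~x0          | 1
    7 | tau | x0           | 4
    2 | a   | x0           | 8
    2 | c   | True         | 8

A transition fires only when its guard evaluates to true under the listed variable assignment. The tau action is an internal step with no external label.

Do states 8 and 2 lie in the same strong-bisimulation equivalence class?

Answer: BISIMILAR

Analysis:
Compute ~ classes (split until stable):
  π0 = {{0,1,2,3,4,5,6,7,8}}
  π1 = {{0,4},{1},{2,8},{3},{5},{6},{7}}
  π2 = {{0},{1},{2,8},{3},{4},{5},{6},{7}}
stable after 3 split(s): 8 block(s)
[8]={2,8}  [2]={2,8}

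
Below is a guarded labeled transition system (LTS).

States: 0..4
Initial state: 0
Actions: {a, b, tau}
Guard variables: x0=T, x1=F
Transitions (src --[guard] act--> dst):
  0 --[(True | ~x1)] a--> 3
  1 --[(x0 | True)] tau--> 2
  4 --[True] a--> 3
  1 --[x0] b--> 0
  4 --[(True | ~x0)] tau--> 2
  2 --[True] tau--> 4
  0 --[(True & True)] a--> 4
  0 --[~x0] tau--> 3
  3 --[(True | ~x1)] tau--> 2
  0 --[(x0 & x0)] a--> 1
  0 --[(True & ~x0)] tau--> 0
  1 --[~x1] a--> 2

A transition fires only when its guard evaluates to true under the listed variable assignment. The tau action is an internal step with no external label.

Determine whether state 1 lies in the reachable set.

10 transition(s) survive guard evaluation.
Layer 0: {0}
Layer 1: {1,3,4}  total {0,1,3,4}
Layer 2: {2}  total {0,1,2,3,4}
Reachable = {0,1,2,3,4}
witness 1: a

Answer: REACHABLE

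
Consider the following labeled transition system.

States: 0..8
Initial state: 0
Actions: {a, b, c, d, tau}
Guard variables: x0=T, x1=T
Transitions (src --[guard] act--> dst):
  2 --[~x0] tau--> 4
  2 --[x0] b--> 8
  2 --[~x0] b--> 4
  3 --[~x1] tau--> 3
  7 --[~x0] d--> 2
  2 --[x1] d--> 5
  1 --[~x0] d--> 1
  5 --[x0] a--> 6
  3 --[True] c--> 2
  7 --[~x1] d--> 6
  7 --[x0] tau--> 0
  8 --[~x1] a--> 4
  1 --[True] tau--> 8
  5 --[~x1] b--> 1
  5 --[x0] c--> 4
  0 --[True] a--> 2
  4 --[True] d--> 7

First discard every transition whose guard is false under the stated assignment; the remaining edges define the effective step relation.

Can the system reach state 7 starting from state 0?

Answer: REACHABLE

Analysis:
Guard filter leaves 9 enabled edge(s).
L0 = {0}
L1 = {2}  cumulative {0,2}
L2 = {5,8}  cumulative {0,2,5,8}
L3 = {4,6}  cumulative {0,2,4,5,6,8}
L4 = {7}  cumulative {0,2,4,5,6,7,8}
Reach set: {0,2,4,5,6,7,8}
trace reaching 7: a·d·c·d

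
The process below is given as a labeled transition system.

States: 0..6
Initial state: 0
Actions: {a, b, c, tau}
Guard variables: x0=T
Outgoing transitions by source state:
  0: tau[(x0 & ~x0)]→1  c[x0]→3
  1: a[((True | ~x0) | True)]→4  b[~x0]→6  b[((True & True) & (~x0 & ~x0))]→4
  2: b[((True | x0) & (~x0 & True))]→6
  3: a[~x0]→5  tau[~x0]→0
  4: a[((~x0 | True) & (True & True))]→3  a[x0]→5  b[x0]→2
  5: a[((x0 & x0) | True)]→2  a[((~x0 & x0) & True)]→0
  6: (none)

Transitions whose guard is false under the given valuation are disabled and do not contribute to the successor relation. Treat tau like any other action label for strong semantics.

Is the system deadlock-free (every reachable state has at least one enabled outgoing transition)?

Answer: DEADLOCK at state 3

Analysis:
R = {0,3}
  0: c→3  [deg 1]
  3: ∅  [STUCK]
witness 3: c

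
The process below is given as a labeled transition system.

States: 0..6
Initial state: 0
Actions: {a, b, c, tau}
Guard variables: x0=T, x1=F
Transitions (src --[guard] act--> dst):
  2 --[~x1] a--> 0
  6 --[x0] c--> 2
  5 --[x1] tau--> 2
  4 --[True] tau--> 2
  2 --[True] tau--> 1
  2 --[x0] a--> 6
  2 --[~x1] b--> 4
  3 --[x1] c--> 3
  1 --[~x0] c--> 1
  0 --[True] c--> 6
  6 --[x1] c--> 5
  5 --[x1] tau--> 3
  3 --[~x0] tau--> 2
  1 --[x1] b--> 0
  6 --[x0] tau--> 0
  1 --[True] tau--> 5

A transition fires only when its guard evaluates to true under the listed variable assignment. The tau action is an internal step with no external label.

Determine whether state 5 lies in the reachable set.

After dropping false guards: 9 live edges.
L0 = {0}
L1 = {6}  total {0,6}
L2 = {2}  total {0,2,6}
L3 = {1,4}  total {0,1,2,4,6}
L4 = {5}  total {0,1,2,4,5,6}
R = {0,1,2,4,5,6}
witness 5: c·c·tau·tau

Answer: REACHABLE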